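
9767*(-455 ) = -4443985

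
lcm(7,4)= 28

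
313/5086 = 313/5086 = 0.06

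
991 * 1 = 991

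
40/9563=40/9563  =  0.00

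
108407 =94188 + 14219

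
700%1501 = 700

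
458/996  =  229/498= 0.46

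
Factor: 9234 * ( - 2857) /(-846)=1465641/47 = 3^3*19^1*47^( - 1 ) * 2857^1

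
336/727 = 336/727=0.46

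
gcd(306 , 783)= 9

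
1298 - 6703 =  -5405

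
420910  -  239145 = 181765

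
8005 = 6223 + 1782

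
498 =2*249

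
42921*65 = 2789865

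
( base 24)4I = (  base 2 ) 1110010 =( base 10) 114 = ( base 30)3o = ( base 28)42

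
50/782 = 25/391 = 0.06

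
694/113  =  694/113 = 6.14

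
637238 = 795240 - 158002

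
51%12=3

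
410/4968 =205/2484 = 0.08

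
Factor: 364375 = 5^4*11^1 * 53^1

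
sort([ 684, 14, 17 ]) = [14, 17, 684]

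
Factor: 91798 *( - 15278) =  - 1402489844 = - 2^2*7^1 * 79^1 * 83^1*7639^1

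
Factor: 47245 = 5^1*11^1 *859^1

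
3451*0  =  0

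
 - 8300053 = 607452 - 8907505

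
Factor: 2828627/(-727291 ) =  - 29^( - 1)  *31^( -1) * 809^( - 1)*2828627^1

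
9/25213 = 9/25213=0.00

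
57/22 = 57/22=2.59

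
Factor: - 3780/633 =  - 2^2 * 3^2*5^1* 7^1*211^( - 1)=- 1260/211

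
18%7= 4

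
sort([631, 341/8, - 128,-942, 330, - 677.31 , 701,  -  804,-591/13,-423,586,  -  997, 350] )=[-997,  -  942, - 804,-677.31, - 423, - 128 , - 591/13,341/8 , 330 , 350 , 586 , 631,701 ]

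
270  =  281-11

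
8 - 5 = 3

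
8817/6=1469+ 1/2 = 1469.50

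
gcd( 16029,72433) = 1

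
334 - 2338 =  - 2004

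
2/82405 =2/82405 = 0.00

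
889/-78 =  - 889/78 = - 11.40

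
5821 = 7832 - 2011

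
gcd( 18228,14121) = 3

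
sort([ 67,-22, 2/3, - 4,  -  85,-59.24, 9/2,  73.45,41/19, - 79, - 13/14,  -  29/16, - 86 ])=[ - 86,  -  85, - 79,  -  59.24,  -  22,  -  4, - 29/16, - 13/14, 2/3, 41/19, 9/2 , 67,73.45 ]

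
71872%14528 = 13760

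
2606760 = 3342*780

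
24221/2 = 24221/2 = 12110.50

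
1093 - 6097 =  - 5004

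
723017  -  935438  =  - 212421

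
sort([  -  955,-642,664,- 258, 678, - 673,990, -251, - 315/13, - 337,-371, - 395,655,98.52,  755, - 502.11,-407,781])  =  [-955, - 673, - 642, - 502.11, - 407, - 395, - 371, - 337, - 258,-251,-315/13,98.52,655,664,678,755, 781, 990] 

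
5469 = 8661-3192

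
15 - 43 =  -28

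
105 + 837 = 942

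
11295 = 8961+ 2334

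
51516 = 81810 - 30294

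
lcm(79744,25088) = 2232832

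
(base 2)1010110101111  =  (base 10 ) 5551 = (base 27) 7gg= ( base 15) 19a1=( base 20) dhb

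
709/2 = 709/2 = 354.50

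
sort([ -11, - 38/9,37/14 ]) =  [ -11, - 38/9, 37/14 ]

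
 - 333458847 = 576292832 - 909751679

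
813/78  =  271/26 = 10.42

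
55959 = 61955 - 5996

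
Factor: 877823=877823^1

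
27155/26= 1044  +  11/26 = 1044.42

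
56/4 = 14  =  14.00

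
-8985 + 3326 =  - 5659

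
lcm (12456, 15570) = 62280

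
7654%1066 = 192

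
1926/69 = 642/23 = 27.91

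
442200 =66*6700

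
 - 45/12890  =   - 9/2578 = - 0.00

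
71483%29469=12545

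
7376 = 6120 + 1256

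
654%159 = 18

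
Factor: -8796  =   - 2^2*3^1*733^1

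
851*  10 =8510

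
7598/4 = 3799/2 = 1899.50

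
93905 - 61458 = 32447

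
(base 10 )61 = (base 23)2f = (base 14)45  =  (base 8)75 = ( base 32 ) 1T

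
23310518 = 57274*407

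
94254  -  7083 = 87171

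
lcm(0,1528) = 0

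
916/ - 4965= - 1  +  4049/4965 = - 0.18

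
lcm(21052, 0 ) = 0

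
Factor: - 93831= -3^1*31277^1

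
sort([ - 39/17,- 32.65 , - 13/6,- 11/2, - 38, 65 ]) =[-38, - 32.65, - 11/2, - 39/17,-13/6 , 65 ]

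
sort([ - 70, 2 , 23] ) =[ - 70, 2, 23] 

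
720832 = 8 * 90104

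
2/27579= 2/27579 = 0.00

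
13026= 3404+9622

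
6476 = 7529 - 1053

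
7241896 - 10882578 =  - 3640682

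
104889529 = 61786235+43103294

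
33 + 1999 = 2032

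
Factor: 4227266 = 2^1*1361^1*1553^1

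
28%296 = 28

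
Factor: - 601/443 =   -  443^( - 1 ) * 601^1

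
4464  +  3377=7841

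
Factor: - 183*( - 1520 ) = 278160   =  2^4 * 3^1*5^1*19^1*61^1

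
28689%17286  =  11403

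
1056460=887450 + 169010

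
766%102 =52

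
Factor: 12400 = 2^4*5^2*31^1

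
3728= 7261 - 3533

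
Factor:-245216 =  - 2^5*79^1*97^1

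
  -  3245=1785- 5030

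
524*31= 16244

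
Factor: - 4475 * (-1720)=7697000  =  2^3*5^3*43^1*179^1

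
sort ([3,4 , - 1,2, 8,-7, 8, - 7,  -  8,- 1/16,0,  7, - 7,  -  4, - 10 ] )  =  [ -10, - 8, - 7, -7, - 7, - 4,- 1,  -  1/16, 0, 2, 3,4,  7 , 8, 8 ] 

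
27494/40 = 687 + 7/20 = 687.35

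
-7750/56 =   -  3875/28=   - 138.39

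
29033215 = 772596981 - 743563766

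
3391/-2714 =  - 2 + 2037/2714=- 1.25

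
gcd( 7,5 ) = 1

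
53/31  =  1+22/31=1.71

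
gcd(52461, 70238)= 29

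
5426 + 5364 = 10790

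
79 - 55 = 24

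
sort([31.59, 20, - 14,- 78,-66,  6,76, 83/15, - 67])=[  -  78, -67, -66  , - 14,83/15, 6,20,31.59, 76]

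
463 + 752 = 1215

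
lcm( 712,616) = 54824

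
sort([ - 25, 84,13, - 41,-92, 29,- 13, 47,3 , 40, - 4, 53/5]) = [  -  92 , - 41,-25,  -  13, - 4,3, 53/5, 13  ,  29, 40,  47, 84]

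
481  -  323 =158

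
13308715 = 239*55685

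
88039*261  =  22978179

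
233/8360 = 233/8360 = 0.03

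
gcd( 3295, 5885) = 5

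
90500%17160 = 4700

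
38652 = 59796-21144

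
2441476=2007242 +434234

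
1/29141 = 1/29141 =0.00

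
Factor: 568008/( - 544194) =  - 644/617=   -2^2*7^1*23^1  *617^( - 1 )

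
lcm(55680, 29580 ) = 946560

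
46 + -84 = - 38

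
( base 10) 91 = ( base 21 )47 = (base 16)5B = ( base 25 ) 3G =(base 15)61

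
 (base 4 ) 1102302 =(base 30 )5qi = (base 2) 1010010110010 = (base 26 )7LK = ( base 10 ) 5298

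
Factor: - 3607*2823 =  - 10182561 = - 3^1 * 941^1 * 3607^1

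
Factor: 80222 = 2^1 * 40111^1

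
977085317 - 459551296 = 517534021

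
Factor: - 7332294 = -2^1*3^1*1222049^1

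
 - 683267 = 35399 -718666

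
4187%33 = 29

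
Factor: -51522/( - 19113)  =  62/23 = 2^1*23^( - 1)*31^1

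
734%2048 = 734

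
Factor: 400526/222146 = 7^2 * 31^( - 1)*61^1*67^1 * 3583^( - 1 ) = 200263/111073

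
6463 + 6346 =12809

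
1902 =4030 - 2128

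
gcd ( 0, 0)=0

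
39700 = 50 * 794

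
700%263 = 174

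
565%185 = 10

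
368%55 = 38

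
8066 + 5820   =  13886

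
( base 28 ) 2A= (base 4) 1002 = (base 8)102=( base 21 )33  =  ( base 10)66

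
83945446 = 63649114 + 20296332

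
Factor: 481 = 13^1*37^1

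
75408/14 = 37704/7 = 5386.29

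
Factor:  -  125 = - 5^3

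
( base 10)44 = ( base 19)26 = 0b101100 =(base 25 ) 1j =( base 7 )62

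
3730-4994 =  - 1264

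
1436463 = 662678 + 773785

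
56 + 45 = 101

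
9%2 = 1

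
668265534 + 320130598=988396132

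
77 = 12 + 65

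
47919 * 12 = 575028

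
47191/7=6741 + 4/7 = 6741.57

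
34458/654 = 5743/109 = 52.69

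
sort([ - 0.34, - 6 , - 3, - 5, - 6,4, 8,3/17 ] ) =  [ - 6, - 6, - 5, - 3, - 0.34,3/17 , 4,  8 ]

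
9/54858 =3/18286 = 0.00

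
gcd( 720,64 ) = 16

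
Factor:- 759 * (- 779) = 3^1 *11^1*19^1*23^1*41^1 = 591261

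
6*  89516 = 537096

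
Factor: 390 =2^1*3^1 * 5^1*13^1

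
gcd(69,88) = 1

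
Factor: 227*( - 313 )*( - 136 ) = 9662936 = 2^3*17^1*227^1 * 313^1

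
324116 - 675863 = - 351747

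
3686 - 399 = 3287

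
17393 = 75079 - 57686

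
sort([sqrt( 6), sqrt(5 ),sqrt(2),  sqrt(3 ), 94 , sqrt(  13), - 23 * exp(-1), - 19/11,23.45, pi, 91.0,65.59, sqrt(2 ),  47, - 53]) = [- 53,-23* exp( - 1 ),-19/11, sqrt( 2 ),sqrt(2 ), sqrt(3 ),sqrt(5), sqrt( 6 ), pi  ,  sqrt(13 ) , 23.45, 47,65.59,91.0, 94 ] 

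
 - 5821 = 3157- 8978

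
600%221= 158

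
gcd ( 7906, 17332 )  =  2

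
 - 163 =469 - 632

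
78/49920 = 1/640 = 0.00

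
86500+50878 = 137378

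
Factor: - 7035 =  - 3^1*  5^1*7^1 * 67^1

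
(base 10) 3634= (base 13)1867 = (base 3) 11222121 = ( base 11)2804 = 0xe32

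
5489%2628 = 233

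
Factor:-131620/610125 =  - 26324/122025 = -  2^2 * 3^( - 1)*5^( - 2) * 1627^( - 1) *6581^1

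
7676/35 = 219 + 11/35 = 219.31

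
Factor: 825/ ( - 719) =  -3^1*5^2*11^1 *719^(  -  1 ) 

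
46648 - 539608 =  - 492960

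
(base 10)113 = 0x71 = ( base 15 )78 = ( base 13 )89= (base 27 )45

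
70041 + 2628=72669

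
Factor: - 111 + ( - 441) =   -  552 = -2^3*3^1*23^1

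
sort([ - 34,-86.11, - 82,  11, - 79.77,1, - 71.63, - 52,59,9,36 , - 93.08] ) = [ - 93.08, - 86.11, - 82 , - 79.77, - 71.63, - 52, - 34,1,9, 11,  36,59]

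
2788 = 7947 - 5159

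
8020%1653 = 1408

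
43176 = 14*3084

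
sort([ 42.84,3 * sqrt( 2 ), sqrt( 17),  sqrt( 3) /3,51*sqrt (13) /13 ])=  [sqrt(3 ) /3, sqrt( 17 ),  3*sqrt( 2),  51*sqrt ( 13 )/13,42.84] 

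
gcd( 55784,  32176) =8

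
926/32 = 463/16 = 28.94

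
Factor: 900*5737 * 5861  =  30262101300 = 2^2 *3^2 * 5^2*5737^1*5861^1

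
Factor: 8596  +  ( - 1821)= 6775= 5^2 * 271^1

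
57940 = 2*28970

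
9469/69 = 9469/69 =137.23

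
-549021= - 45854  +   - 503167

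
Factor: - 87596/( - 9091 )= 2^2*61^1*359^1*9091^( - 1)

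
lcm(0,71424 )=0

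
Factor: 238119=3^1*7^1*17^1*23^1*29^1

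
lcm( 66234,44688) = 3709104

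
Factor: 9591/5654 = 2^( - 1) * 3^1*11^ ( - 1 )* 23^1 *139^1 * 257^(  -  1)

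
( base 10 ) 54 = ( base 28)1q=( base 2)110110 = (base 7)105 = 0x36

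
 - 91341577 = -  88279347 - 3062230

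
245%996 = 245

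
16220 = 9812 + 6408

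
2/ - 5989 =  - 2/5989 = -  0.00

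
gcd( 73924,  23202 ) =2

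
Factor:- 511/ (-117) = 3^( - 2) * 7^1*13^( - 1 ) * 73^1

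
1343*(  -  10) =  - 13430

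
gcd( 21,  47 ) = 1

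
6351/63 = 2117/21=100.81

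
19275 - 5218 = 14057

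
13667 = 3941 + 9726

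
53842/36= 26921/18 = 1495.61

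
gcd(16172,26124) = 1244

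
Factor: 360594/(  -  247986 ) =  - 13^1*67^1 * 599^ ( - 1 ) =-871/599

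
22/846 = 11/423 =0.03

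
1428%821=607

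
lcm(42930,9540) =85860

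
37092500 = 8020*4625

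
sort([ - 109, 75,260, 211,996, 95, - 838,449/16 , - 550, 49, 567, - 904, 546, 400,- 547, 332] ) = [ - 904,-838, - 550, - 547, - 109, 449/16,49, 75,  95, 211, 260,332, 400, 546,567,996]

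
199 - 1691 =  - 1492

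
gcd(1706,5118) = 1706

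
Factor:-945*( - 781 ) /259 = 105435/37 = 3^3*5^1 * 11^1*37^(  -  1)*71^1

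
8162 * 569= 4644178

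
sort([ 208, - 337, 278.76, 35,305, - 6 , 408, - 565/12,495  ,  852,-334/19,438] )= [-337, - 565/12,-334/19,-6,35,208,278.76,305, 408,438, 495,852]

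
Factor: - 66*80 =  - 2^5*3^1*5^1*11^1 =-  5280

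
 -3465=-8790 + 5325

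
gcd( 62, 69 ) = 1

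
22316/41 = 22316/41 = 544.29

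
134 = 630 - 496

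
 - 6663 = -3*2221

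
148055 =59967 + 88088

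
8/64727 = 8/64727 = 0.00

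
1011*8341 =8432751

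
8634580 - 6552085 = 2082495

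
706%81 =58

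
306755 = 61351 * 5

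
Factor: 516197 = 11^1*167^1*281^1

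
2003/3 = 667+2/3 = 667.67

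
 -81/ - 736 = 81/736=0.11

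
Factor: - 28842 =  - 2^1*3^1*11^1*19^1 * 23^1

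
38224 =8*4778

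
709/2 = 709/2= 354.50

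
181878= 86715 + 95163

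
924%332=260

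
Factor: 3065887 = 11^1*278717^1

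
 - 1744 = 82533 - 84277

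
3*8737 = 26211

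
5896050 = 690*8545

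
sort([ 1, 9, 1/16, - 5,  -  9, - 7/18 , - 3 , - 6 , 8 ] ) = [ - 9, - 6, - 5,-3, - 7/18, 1/16, 1, 8,9] 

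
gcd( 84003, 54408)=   3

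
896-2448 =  - 1552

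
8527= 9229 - 702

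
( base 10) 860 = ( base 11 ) 712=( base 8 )1534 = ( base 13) 512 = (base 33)q2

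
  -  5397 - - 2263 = -3134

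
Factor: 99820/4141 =2^2*5^1*7^1*23^1*31^1*41^( - 1)*101^( - 1)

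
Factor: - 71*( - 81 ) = 3^4*71^1= 5751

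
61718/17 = 61718/17=3630.47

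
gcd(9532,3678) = 2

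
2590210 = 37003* 70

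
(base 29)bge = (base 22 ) k25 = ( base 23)i90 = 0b10011000000001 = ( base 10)9729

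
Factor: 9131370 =2^1 * 3^1*5^1*53^1*5743^1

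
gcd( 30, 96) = 6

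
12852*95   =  1220940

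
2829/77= 2829/77 = 36.74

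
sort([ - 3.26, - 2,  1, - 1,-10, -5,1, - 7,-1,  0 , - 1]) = [ - 10, -7, - 5,-3.26, -2 ,  -  1,-1, - 1,  0, 1, 1 ] 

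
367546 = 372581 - 5035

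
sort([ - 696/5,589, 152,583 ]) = [ -696/5,152, 583,589]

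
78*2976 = 232128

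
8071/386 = 8071/386 = 20.91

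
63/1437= 21/479 =0.04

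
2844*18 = 51192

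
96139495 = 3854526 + 92284969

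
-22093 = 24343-46436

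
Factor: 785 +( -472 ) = 313^1  =  313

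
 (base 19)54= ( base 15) 69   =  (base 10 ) 99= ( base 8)143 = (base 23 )47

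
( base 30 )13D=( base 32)vb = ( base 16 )3EB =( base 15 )46d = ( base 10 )1003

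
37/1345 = 37/1345 = 0.03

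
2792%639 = 236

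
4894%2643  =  2251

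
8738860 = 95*91988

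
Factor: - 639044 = - 2^2 * 7^1*29^1*787^1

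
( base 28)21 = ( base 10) 57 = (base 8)71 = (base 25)27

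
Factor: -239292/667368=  - 289/806 = - 2^(-1) * 13^( - 1)*17^2 * 31^( -1)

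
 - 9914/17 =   -  584+ 14/17 = - 583.18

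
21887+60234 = 82121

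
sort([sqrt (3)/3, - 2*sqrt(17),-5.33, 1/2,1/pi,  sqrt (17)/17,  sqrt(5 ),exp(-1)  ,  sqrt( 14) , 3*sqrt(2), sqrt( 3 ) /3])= [  -  2*sqrt( 17),-5.33,sqrt(17 ) /17, 1/pi,exp ( - 1),1/2,sqrt(3 )/3,sqrt( 3 )/3,sqrt (5),sqrt(14) , 3*sqrt(2) ] 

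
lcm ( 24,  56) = 168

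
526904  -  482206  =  44698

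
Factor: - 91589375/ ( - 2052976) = 2^( - 4)*5^4*128311^( - 1)*146543^1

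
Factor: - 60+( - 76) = -136 = - 2^3*17^1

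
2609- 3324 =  - 715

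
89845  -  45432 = 44413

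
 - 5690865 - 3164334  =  -8855199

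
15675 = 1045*15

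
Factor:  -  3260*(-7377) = 2^2*3^1*5^1*163^1 *2459^1 = 24049020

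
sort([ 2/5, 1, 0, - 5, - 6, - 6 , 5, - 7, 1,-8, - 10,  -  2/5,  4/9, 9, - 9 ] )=[ - 10, - 9, - 8, - 7, - 6, - 6, - 5,-2/5,0, 2/5, 4/9,1, 1, 5 , 9]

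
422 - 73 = 349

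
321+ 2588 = 2909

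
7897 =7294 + 603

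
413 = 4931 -4518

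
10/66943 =10/66943  =  0.00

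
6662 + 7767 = 14429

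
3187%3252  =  3187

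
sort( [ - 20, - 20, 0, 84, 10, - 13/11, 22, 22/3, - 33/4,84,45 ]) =[ - 20, - 20, - 33/4, - 13/11,  0,  22/3,10, 22,45, 84,84 ]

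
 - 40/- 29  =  1 + 11/29 = 1.38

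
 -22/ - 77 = 2/7 = 0.29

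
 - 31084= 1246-32330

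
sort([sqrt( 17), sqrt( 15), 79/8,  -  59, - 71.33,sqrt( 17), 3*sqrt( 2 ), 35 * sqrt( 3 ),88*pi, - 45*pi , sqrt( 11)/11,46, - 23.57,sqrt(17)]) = [  -  45 * pi ,-71.33, - 59 ,-23.57 , sqrt(11)/11,  sqrt( 15),sqrt( 17),sqrt ( 17),sqrt (17 ), 3*sqrt( 2 ),79/8,46, 35* sqrt( 3 ),  88 * pi ] 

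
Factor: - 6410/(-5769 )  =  2^1 * 3^( - 2 )*5^1 =10/9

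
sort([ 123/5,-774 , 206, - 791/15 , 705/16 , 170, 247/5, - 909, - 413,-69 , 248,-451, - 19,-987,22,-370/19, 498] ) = [-987 , - 909, - 774,  -  451, - 413, - 69, - 791/15, - 370/19, - 19,  22, 123/5,705/16,247/5,170,206, 248 , 498]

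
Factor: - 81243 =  - 3^4* 17^1*59^1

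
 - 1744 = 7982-9726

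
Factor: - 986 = -2^1*17^1 *29^1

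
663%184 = 111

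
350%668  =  350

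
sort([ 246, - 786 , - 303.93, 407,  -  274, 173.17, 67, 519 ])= [ -786, - 303.93, - 274,67, 173.17, 246,407, 519]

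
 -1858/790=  - 929/395 = - 2.35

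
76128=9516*8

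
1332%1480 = 1332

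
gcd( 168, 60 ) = 12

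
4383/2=4383/2 = 2191.50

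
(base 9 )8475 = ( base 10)6224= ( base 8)14120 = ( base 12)3728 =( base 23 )bhe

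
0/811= 0 = 0.00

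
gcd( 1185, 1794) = 3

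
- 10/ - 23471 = 10/23471 = 0.00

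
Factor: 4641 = 3^1*7^1*13^1*17^1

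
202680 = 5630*36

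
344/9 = 38  +  2/9 = 38.22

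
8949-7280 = 1669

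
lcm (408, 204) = 408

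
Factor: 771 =3^1*257^1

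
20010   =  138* 145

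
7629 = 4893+2736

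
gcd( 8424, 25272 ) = 8424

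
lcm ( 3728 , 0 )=0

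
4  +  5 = 9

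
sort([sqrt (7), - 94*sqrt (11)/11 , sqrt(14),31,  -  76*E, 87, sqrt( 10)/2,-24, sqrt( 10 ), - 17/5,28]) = [ - 76 * E,-94*sqrt (11)/11, - 24, - 17/5,  sqrt( 10 )/2,sqrt( 7), sqrt (10 ),sqrt(14 ), 28 , 31,87]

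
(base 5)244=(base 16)4A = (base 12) 62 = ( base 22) 38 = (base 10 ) 74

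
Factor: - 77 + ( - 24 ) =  - 101 = - 101^1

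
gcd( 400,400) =400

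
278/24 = 139/12 = 11.58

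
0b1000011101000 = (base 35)3in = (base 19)bif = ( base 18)D68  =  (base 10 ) 4328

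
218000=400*545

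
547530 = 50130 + 497400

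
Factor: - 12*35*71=-2^2*3^1*5^1*7^1 * 71^1 = - 29820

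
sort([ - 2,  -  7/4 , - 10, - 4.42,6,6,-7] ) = [  -  10, - 7, - 4.42 ,- 2,  -  7/4,  6,6]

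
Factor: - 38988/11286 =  - 2^1*11^( - 1) *19^1=-38/11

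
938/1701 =134/243 = 0.55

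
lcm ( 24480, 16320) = 48960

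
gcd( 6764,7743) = 89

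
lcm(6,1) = 6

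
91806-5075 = 86731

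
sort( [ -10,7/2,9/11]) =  [  -  10, 9/11,7/2 ]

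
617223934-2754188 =614469746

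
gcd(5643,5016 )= 627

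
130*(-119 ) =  - 15470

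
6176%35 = 16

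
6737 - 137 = 6600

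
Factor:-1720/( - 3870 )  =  4/9 =2^2*3^( - 2 )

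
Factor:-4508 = -2^2*7^2*23^1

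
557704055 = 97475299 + 460228756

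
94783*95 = 9004385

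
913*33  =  30129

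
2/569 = 2/569 = 0.00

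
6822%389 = 209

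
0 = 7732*0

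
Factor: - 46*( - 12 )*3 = 1656 = 2^3 * 3^2*23^1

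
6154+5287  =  11441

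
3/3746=3/3746 = 0.00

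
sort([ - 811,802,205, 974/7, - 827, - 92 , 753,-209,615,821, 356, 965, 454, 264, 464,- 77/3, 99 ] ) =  [ - 827, - 811, - 209,- 92, - 77/3, 99,974/7 , 205,264, 356, 454, 464  ,  615,753, 802,821,965 ]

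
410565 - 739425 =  - 328860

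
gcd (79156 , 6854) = 2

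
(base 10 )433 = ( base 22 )JF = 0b110110001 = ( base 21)KD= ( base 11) 364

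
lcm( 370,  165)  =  12210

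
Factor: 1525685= 5^1 * 7^1*43591^1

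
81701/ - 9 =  - 9078 + 1/9 =- 9077.89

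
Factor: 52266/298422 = 3^( - 1)*31^1*59^(-1) = 31/177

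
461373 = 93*4961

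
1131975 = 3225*351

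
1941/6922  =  1941/6922 =0.28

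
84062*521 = 43796302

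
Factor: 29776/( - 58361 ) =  - 2^4*17^(-1 ) * 1861^1*3433^( - 1 )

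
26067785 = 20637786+5429999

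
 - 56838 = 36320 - 93158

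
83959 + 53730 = 137689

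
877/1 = 877 = 877.00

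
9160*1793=16423880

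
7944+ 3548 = 11492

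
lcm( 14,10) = 70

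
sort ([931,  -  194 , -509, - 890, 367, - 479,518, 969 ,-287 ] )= [ - 890, - 509, - 479,-287, - 194, 367,518,931, 969 ] 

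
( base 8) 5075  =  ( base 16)a3d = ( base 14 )d53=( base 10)2621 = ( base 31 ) 2MH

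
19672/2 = 9836 = 9836.00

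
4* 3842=15368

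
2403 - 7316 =  -  4913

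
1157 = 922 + 235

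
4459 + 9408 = 13867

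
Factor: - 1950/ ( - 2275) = 2^1*3^1*7^(-1) =6/7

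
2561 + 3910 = 6471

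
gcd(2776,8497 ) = 1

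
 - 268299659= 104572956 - 372872615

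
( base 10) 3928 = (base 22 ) 82c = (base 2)111101011000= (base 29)4jd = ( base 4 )331120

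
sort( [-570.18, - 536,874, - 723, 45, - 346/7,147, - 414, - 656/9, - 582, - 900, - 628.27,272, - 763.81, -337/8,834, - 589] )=[ - 900, - 763.81, - 723 , - 628.27, - 589, - 582 , - 570.18,-536, - 414, - 656/9, - 346/7, - 337/8 , 45,147,272, 834,  874]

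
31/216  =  31/216 = 0.14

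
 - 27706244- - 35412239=7705995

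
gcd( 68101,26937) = 41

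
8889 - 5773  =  3116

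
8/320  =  1/40 = 0.03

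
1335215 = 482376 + 852839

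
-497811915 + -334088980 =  - 831900895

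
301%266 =35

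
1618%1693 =1618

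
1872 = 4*468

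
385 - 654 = -269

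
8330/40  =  833/4 = 208.25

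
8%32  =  8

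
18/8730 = 1/485 = 0.00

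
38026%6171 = 1000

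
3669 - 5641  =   - 1972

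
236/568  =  59/142 = 0.42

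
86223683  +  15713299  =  101936982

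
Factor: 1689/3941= 3/7= 3^1  *7^( - 1)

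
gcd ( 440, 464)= 8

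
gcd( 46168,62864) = 8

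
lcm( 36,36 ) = 36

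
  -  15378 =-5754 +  - 9624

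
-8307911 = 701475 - 9009386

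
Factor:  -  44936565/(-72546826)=2^( - 1)*3^1*5^1*11^( -1)*19^(  -  1 ) *61^1*67^1*197^(- 1)*733^1*881^( - 1)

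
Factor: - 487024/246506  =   - 488/247 = -  2^3  *13^( - 1 )*19^( - 1 )*61^1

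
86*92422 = 7948292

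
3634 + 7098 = 10732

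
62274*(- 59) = -3674166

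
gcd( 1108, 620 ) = 4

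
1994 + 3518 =5512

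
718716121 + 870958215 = 1589674336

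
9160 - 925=8235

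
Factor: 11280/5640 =2^1 = 2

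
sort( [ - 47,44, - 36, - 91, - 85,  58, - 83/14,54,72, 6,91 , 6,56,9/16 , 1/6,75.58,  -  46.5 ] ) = [ - 91, - 85, - 47, - 46.5,  -  36, - 83/14 , 1/6,9/16, 6,6 , 44,54,56,58 , 72,75.58,91] 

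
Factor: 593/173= 173^( - 1)*593^1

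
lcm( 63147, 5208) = 505176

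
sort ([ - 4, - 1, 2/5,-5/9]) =[ - 4, - 1, - 5/9 , 2/5 ]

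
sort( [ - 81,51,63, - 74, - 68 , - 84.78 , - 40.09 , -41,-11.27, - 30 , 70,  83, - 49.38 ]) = [ - 84.78, - 81,-74  ,  -  68,  -  49.38,-41, - 40.09, - 30, -11.27, 51,63,70,83 ]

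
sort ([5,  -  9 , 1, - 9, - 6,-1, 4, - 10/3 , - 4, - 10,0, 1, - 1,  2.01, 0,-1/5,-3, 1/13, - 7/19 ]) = [  -  10,  -  9, - 9, - 6, - 4, - 10/3,  -  3 ,  -  1,-1,-7/19, - 1/5,0,0,1/13,  1, 1, 2.01,4,5] 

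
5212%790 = 472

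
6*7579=45474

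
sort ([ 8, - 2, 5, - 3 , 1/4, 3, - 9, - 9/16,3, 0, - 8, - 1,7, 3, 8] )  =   [ - 9, - 8, - 3, - 2,-1,-9/16, 0,1/4,3, 3,3, 5, 7, 8,8 ]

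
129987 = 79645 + 50342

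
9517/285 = 9517/285 =33.39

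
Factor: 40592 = 2^4*43^1*59^1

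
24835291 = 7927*3133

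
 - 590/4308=  -  1 +1859/2154  =  - 0.14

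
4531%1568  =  1395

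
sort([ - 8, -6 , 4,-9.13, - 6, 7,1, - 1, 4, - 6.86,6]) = [ - 9.13, -8 ,- 6.86, - 6 ,-6, - 1,  1,4,4,6, 7]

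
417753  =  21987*19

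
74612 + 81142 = 155754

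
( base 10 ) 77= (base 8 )115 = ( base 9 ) 85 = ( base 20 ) 3h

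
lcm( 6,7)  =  42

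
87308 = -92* ( -949)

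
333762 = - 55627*( - 6 )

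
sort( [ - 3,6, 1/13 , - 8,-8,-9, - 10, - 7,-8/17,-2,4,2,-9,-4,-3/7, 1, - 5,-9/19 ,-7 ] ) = [ -10 , - 9, -9,  -  8, - 8 , - 7,-7, - 5,-4, - 3,-2, - 9/19 ,-8/17,  -  3/7,1/13 , 1,2, 4,6]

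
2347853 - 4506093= -2158240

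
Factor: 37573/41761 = 37573^1*41761^ (-1) 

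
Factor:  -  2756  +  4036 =2^8*5^1 = 1280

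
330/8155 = 66/1631= 0.04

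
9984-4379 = 5605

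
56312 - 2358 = 53954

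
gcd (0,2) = 2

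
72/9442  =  36/4721 = 0.01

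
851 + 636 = 1487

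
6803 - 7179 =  - 376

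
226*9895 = 2236270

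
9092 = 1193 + 7899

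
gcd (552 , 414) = 138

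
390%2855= 390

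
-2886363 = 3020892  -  5907255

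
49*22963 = 1125187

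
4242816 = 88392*48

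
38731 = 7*5533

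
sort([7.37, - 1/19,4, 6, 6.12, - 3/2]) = [ - 3/2, - 1/19 , 4,  6,6.12, 7.37]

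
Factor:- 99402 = -2^1*3^1*16567^1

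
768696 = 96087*8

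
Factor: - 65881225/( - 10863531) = 262475/43281 = 3^ ( - 3 )*5^2*7^( - 1 )*229^( - 1 )*10499^1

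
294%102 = 90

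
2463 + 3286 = 5749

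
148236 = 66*2246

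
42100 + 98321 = 140421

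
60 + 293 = 353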